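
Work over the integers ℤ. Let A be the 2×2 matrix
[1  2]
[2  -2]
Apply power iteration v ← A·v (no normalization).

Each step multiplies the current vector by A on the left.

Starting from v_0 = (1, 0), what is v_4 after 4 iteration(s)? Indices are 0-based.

v_0 = (1, 0).
v_1 = A·v_0 = (1, 2).
v_2 = A·v_1 = (5, -2).
v_3 = A·v_2 = (1, 14).
v_4 = A·v_3 = (29, -26).

v_4 = (29, -26)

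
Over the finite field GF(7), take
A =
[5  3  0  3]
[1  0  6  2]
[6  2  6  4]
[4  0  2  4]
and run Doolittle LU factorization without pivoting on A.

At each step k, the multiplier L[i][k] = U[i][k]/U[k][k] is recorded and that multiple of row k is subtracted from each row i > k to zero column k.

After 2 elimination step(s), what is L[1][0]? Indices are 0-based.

k=0: U[0][0]=5
  eliminate (1,0): mult=3, new row 1: (0, 5, 6, 0); set L[1][0]=3
  eliminate (2,0): mult=4, new row 2: (0, 4, 6, 6); set L[2][0]=4
  eliminate (3,0): mult=5, new row 3: (0, 6, 2, 3); set L[3][0]=5
k=1: U[1][1]=5
  eliminate (2,1): mult=5, new row 2: (0, 0, 4, 6); set L[2][1]=5
  eliminate (3,1): mult=4, new row 3: (0, 0, 6, 3); set L[3][1]=4

L[1][0] = 3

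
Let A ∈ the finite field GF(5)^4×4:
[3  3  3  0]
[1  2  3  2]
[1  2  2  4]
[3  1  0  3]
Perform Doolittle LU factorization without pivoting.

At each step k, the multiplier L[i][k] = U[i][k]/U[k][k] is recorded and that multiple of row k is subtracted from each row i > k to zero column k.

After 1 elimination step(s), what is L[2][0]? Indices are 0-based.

k=0: U[0][0]=3
  eliminate (1,0): mult=2, new row 1: (0, 1, 2, 2); set L[1][0]=2
  eliminate (2,0): mult=2, new row 2: (0, 1, 1, 4); set L[2][0]=2
  eliminate (3,0): mult=1, new row 3: (0, 3, 2, 3); set L[3][0]=1

L[2][0] = 2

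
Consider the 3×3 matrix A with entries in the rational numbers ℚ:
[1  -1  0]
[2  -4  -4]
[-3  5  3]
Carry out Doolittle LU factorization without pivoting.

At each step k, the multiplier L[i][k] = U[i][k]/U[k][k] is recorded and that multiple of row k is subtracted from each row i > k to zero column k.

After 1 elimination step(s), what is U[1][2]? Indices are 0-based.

[col 0] pivot 1
  R1 -= 2*R0 → (0, -2, -4)  (L[1][0] := 2)
  R2 -= -3*R0 → (0, 2, 3)  (L[2][0] := -3)

U[1][2] = -4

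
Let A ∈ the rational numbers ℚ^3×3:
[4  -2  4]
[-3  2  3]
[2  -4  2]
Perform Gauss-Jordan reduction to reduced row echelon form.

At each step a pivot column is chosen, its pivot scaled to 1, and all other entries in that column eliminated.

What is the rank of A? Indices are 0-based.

rank = 3

step 1: normalize row 0 (÷4) = (1, -1/2, 1)
  row 1: subtract -3×row0 = (0, 1/2, 6)
  row 2: subtract 2×row0 = (0, -3, 0)
step 2: normalize row 1 (÷1/2) = (0, 1, 12)
  row 0: subtract -1/2×row1 = (1, 0, 7)
  row 2: subtract -3×row1 = (0, 0, 36)
step 3: normalize row 2 (÷36) = (0, 0, 1)
  row 0: subtract 7×row2 = (1, 0, 0)
  row 1: subtract 12×row2 = (0, 1, 0)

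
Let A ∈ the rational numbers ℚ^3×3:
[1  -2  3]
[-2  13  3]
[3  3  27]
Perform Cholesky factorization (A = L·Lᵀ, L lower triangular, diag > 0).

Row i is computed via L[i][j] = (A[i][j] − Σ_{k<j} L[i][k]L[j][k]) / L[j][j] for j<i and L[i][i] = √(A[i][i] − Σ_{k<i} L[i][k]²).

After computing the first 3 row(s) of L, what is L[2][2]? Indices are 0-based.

Step 1: L[0][0] = √(1) = 1.
  L[1][0] = (-2) / L[0][0] = -2.
Step 2: L[1][1] = √(9) = 3.
  L[2][0] = (3) / L[0][0] = 3.
  L[2][1] = (9) / L[1][1] = 3.
Step 3: L[2][2] = √(9) = 3.

L[2][2] = 3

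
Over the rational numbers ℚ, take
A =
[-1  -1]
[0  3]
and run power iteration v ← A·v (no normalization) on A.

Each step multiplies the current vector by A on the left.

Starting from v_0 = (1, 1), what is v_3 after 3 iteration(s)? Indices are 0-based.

v_0 = (1, 1).
v_1 = A·v_0 = (-2, 3).
v_2 = A·v_1 = (-1, 9).
v_3 = A·v_2 = (-8, 27).

v_3 = (-8, 27)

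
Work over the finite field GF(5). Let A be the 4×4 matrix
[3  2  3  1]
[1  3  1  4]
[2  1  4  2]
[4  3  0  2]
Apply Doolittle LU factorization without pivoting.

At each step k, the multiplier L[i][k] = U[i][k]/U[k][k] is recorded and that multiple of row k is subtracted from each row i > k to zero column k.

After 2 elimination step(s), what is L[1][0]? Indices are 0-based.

k=0: U[0][0]=3
  eliminate (1,0): mult=2, new row 1: (0, 4, 0, 2); set L[1][0]=2
  eliminate (2,0): mult=4, new row 2: (0, 3, 2, 3); set L[2][0]=4
  eliminate (3,0): mult=3, new row 3: (0, 2, 1, 4); set L[3][0]=3
k=1: U[1][1]=4
  eliminate (2,1): mult=2, new row 2: (0, 0, 2, 4); set L[2][1]=2
  eliminate (3,1): mult=3, new row 3: (0, 0, 1, 3); set L[3][1]=3

L[1][0] = 2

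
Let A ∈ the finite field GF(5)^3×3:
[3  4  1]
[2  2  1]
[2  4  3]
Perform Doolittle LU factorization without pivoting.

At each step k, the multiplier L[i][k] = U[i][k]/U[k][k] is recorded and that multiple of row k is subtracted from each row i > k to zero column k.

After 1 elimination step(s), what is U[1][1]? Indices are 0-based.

U[1][1] = 1

k=0: U[0][0]=3
  eliminate (1,0): mult=4, new row 1: (0, 1, 2); set L[1][0]=4
  eliminate (2,0): mult=4, new row 2: (0, 3, 4); set L[2][0]=4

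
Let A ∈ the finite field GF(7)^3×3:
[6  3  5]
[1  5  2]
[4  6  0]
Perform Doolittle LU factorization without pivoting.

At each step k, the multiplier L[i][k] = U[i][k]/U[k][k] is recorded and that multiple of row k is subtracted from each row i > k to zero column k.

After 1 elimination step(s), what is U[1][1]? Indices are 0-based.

Step 1: pivot at (0,0) is 6.
  row1 ← row1 − (6)·row0  ⇒  L[1][0]=6, U row1=(0, 1, 0)
  row2 ← row2 − (3)·row0  ⇒  L[2][0]=3, U row2=(0, 4, 6)

U[1][1] = 1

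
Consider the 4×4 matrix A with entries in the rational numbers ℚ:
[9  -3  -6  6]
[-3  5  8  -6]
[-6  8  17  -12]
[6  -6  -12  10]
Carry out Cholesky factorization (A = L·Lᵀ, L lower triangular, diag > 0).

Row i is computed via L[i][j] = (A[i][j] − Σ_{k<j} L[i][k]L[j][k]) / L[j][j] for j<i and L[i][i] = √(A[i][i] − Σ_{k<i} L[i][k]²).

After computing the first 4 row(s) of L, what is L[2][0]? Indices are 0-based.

Step 1: L[0][0] = √(9) = 3.
  L[1][0] = (-3) / L[0][0] = -1.
Step 2: L[1][1] = √(4) = 2.
  L[2][0] = (-6) / L[0][0] = -2.
  L[2][1] = (6) / L[1][1] = 3.
Step 3: L[2][2] = √(4) = 2.
  L[3][0] = (6) / L[0][0] = 2.
  L[3][1] = (-4) / L[1][1] = -2.
  L[3][2] = (-2) / L[2][2] = -1.
Step 4: L[3][3] = √(1) = 1.

L[2][0] = -2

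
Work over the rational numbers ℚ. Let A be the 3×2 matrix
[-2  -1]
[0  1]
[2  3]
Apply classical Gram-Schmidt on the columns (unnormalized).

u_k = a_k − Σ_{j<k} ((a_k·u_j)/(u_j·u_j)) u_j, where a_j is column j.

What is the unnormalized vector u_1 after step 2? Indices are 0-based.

Step 1: u_0 = a_0 = (-2, 0, 2).
Step 2: u_1 = a_1 − (1)·u_0 = (1, 1, 1).

u_1 = (1, 1, 1)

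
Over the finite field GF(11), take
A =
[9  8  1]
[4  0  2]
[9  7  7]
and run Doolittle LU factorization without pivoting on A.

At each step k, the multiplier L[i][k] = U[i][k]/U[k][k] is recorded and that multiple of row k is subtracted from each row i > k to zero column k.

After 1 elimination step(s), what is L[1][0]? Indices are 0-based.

Step 1: pivot at (0,0) is 9.
  row1 ← row1 − (9)·row0  ⇒  L[1][0]=9, U row1=(0, 5, 4)
  row2 ← row2 − (1)·row0  ⇒  L[2][0]=1, U row2=(0, 10, 6)

L[1][0] = 9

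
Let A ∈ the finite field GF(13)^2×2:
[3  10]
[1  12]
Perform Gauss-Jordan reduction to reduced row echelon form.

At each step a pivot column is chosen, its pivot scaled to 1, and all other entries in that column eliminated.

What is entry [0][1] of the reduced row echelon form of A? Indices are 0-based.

pivot(0,0)=3: scale R0 → (1, 12)
  clear (1,0): R1 −= (1)R0 → (0, 0)
col 1: no nonzero at/below row 1; advance.

M[0][1] = 12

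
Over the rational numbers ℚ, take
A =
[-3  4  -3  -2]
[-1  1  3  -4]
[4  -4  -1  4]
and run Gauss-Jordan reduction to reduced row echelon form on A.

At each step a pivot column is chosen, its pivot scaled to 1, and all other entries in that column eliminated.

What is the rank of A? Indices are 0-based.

step 1: normalize row 0 (÷-3) = (1, -4/3, 1, 2/3)
  row 1: subtract -1×row0 = (0, -1/3, 4, -10/3)
  row 2: subtract 4×row0 = (0, 4/3, -5, 4/3)
step 2: normalize row 1 (÷-1/3) = (0, 1, -12, 10)
  row 0: subtract -4/3×row1 = (1, 0, -15, 14)
  row 2: subtract 4/3×row1 = (0, 0, 11, -12)
step 3: normalize row 2 (÷11) = (0, 0, 1, -12/11)
  row 0: subtract -15×row2 = (1, 0, 0, -26/11)
  row 1: subtract -12×row2 = (0, 1, 0, -34/11)

rank = 3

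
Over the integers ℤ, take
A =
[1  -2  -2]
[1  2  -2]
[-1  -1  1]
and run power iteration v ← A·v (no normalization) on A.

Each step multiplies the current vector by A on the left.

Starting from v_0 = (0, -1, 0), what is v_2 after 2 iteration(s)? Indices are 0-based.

v_2 = (4, -4, 1)

v_0 = (0, -1, 0).
v_1 = A·v_0 = (2, -2, 1).
v_2 = A·v_1 = (4, -4, 1).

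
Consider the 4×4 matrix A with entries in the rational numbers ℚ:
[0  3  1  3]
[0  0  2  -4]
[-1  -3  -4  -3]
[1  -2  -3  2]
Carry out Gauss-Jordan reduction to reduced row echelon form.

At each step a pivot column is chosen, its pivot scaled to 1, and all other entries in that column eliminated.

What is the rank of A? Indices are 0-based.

rank = 4

pivot(0,0): swap R0↔R2
pivot(0,0)=-1: scale R0 → (1, 3, 4, 3)
  clear (3,0): R3 −= (1)R0 → (0, -5, -7, -1)
pivot(1,1): swap R1↔R2
pivot(1,1)=3: scale R1 → (0, 1, 1/3, 1)
  clear (0,1): R0 −= (3)R1 → (1, 0, 3, 0)
  clear (3,1): R3 −= (-5)R1 → (0, 0, -16/3, 4)
pivot(2,2)=2: scale R2 → (0, 0, 1, -2)
  clear (0,2): R0 −= (3)R2 → (1, 0, 0, 6)
  clear (1,2): R1 −= (1/3)R2 → (0, 1, 0, 5/3)
  clear (3,2): R3 −= (-16/3)R2 → (0, 0, 0, -20/3)
pivot(3,3)=-20/3: scale R3 → (0, 0, 0, 1)
  clear (0,3): R0 −= (6)R3 → (1, 0, 0, 0)
  clear (1,3): R1 −= (5/3)R3 → (0, 1, 0, 0)
  clear (2,3): R2 −= (-2)R3 → (0, 0, 1, 0)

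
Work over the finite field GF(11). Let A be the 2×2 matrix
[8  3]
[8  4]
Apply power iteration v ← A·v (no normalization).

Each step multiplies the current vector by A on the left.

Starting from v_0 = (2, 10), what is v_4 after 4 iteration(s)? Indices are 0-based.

v_0 = (2, 10).
v_1 = A·v_0 = (2, 1).
v_2 = A·v_1 = (8, 9).
v_3 = A·v_2 = (3, 1).
v_4 = A·v_3 = (5, 6).

v_4 = (5, 6)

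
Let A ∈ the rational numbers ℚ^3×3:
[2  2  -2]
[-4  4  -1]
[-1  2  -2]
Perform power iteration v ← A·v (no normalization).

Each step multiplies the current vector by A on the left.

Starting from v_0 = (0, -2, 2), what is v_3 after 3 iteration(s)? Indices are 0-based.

v_3 = (-48, 76, 12)

v_0 = (0, -2, 2).
v_1 = A·v_0 = (-8, -10, -8).
v_2 = A·v_1 = (-20, 0, 4).
v_3 = A·v_2 = (-48, 76, 12).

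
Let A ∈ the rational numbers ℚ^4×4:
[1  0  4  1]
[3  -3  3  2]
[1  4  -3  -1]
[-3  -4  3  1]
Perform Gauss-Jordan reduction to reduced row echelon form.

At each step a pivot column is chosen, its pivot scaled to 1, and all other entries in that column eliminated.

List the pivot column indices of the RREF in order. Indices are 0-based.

pivot columns: 0, 1, 2, 3

[1] R0 /= 1  ⇒  (1, 0, 4, 1)
     R1 -= 3·R0  ⇒  (0, -3, -9, -1)
     R2 -= 1·R0  ⇒  (0, 4, -7, -2)
     R3 -= -3·R0  ⇒  (0, -4, 15, 4)
[2] R1 /= -3  ⇒  (0, 1, 3, 1/3)
     R2 -= 4·R1  ⇒  (0, 0, -19, -10/3)
     R3 -= -4·R1  ⇒  (0, 0, 27, 16/3)
[3] R2 /= -19  ⇒  (0, 0, 1, 10/57)
     R0 -= 4·R2  ⇒  (1, 0, 0, 17/57)
     R1 -= 3·R2  ⇒  (0, 1, 0, -11/57)
     R3 -= 27·R2  ⇒  (0, 0, 0, 34/57)
[4] R3 /= 34/57  ⇒  (0, 0, 0, 1)
     R0 -= 17/57·R3  ⇒  (1, 0, 0, 0)
     R1 -= -11/57·R3  ⇒  (0, 1, 0, 0)
     R2 -= 10/57·R3  ⇒  (0, 0, 1, 0)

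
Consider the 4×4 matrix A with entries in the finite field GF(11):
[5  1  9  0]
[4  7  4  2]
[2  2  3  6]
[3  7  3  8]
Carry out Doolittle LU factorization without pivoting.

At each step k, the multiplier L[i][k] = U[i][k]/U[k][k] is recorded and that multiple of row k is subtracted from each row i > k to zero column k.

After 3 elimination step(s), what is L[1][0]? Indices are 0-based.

Step 1: pivot at (0,0) is 5.
  row1 ← row1 − (3)·row0  ⇒  L[1][0]=3, U row1=(0, 4, 10, 2)
  row2 ← row2 − (7)·row0  ⇒  L[2][0]=7, U row2=(0, 6, 6, 6)
  row3 ← row3 − (5)·row0  ⇒  L[3][0]=5, U row3=(0, 2, 2, 8)
Step 2: pivot at (1,1) is 4.
  row2 ← row2 − (7)·row1  ⇒  L[2][1]=7, U row2=(0, 0, 2, 3)
  row3 ← row3 − (6)·row1  ⇒  L[3][1]=6, U row3=(0, 0, 8, 7)
Step 3: pivot at (2,2) is 2.
  row3 ← row3 − (4)·row2  ⇒  L[3][2]=4, U row3=(0, 0, 0, 6)

L[1][0] = 3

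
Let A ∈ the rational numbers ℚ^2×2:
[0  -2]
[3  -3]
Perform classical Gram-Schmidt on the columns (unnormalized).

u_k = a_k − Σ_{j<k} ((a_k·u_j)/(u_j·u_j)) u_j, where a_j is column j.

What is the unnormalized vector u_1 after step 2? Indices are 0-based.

Step 1: u_0 = a_0 = (0, 3).
Step 2: u_1 = a_1 − (-1)·u_0 = (-2, 0).

u_1 = (-2, 0)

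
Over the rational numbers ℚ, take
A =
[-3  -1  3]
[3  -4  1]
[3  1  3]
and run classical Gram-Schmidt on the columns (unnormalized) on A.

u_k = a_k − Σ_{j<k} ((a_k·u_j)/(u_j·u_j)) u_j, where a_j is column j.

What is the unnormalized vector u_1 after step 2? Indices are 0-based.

Step 1: u_0 = a_0 = (-3, 3, 3).
Step 2: u_1 = a_1 − (-2/9)·u_0 = (-5/3, -10/3, 5/3).

u_1 = (-5/3, -10/3, 5/3)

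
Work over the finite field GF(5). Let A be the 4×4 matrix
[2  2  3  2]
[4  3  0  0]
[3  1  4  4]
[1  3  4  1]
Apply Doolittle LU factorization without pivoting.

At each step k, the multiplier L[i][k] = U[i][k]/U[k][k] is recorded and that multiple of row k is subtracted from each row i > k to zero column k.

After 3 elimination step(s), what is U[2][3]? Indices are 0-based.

k=0: U[0][0]=2
  eliminate (1,0): mult=2, new row 1: (0, 4, 4, 1); set L[1][0]=2
  eliminate (2,0): mult=4, new row 2: (0, 3, 2, 1); set L[2][0]=4
  eliminate (3,0): mult=3, new row 3: (0, 2, 0, 0); set L[3][0]=3
k=1: U[1][1]=4
  eliminate (2,1): mult=2, new row 2: (0, 0, 4, 4); set L[2][1]=2
  eliminate (3,1): mult=3, new row 3: (0, 0, 3, 2); set L[3][1]=3
k=2: U[2][2]=4
  eliminate (3,2): mult=2, new row 3: (0, 0, 0, 4); set L[3][2]=2

U[2][3] = 4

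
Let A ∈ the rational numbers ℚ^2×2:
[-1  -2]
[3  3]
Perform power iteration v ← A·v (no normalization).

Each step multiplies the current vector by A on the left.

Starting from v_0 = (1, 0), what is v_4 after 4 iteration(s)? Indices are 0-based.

v_0 = (1, 0).
v_1 = A·v_0 = (-1, 3).
v_2 = A·v_1 = (-5, 6).
v_3 = A·v_2 = (-7, 3).
v_4 = A·v_3 = (1, -12).

v_4 = (1, -12)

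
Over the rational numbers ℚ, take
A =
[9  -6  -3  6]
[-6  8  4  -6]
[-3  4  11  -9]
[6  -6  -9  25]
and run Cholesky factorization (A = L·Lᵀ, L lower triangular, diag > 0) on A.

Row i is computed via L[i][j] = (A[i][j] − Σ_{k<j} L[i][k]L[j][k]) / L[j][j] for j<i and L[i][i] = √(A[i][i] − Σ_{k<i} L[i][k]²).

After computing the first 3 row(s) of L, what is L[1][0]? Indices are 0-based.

L[1][0] = -2

Step 1: L[0][0] = √(9) = 3.
  L[1][0] = (-6) / L[0][0] = -2.
Step 2: L[1][1] = √(4) = 2.
  L[2][0] = (-3) / L[0][0] = -1.
  L[2][1] = (2) / L[1][1] = 1.
Step 3: L[2][2] = √(9) = 3.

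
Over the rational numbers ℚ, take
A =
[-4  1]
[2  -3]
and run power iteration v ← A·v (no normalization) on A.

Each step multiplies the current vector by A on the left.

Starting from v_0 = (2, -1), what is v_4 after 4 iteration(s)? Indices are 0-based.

v_0 = (2, -1).
v_1 = A·v_0 = (-9, 7).
v_2 = A·v_1 = (43, -39).
v_3 = A·v_2 = (-211, 203).
v_4 = A·v_3 = (1047, -1031).

v_4 = (1047, -1031)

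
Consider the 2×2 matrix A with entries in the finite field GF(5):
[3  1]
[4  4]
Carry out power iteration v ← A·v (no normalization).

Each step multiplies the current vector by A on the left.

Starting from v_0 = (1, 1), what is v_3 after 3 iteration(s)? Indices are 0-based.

v_3 = (3, 2)

v_0 = (1, 1).
v_1 = A·v_0 = (4, 3).
v_2 = A·v_1 = (0, 3).
v_3 = A·v_2 = (3, 2).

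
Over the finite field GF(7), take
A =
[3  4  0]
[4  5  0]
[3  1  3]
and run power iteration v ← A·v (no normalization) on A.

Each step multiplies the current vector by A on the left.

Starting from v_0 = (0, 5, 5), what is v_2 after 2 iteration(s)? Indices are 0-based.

v_0 = (0, 5, 5).
v_1 = A·v_0 = (6, 4, 6).
v_2 = A·v_1 = (6, 2, 5).

v_2 = (6, 2, 5)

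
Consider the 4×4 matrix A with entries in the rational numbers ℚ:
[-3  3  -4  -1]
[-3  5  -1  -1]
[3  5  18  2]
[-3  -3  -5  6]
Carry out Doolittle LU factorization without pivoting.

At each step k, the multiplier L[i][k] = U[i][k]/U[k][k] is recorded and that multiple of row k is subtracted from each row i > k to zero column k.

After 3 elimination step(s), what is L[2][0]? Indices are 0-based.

L[2][0] = -1

k=0: U[0][0]=-3
  eliminate (1,0): mult=1, new row 1: (0, 2, 3, 0); set L[1][0]=1
  eliminate (2,0): mult=-1, new row 2: (0, 8, 14, 1); set L[2][0]=-1
  eliminate (3,0): mult=1, new row 3: (0, -6, -1, 7); set L[3][0]=1
k=1: U[1][1]=2
  eliminate (2,1): mult=4, new row 2: (0, 0, 2, 1); set L[2][1]=4
  eliminate (3,1): mult=-3, new row 3: (0, 0, 8, 7); set L[3][1]=-3
k=2: U[2][2]=2
  eliminate (3,2): mult=4, new row 3: (0, 0, 0, 3); set L[3][2]=4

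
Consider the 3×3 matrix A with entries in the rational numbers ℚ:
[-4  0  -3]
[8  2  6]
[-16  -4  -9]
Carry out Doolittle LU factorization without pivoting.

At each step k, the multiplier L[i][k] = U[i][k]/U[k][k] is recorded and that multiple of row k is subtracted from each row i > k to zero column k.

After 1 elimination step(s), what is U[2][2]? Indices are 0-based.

k=0: U[0][0]=-4
  eliminate (1,0): mult=-2, new row 1: (0, 2, 0); set L[1][0]=-2
  eliminate (2,0): mult=4, new row 2: (0, -4, 3); set L[2][0]=4

U[2][2] = 3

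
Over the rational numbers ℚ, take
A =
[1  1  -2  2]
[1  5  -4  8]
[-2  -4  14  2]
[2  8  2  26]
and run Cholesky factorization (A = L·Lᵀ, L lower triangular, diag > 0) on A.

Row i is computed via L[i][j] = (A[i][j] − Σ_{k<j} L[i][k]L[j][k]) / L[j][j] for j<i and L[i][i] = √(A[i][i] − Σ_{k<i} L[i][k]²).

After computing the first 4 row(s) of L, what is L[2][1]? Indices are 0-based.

L[2][1] = -1

Step 1: L[0][0] = √(1) = 1.
  L[1][0] = (1) / L[0][0] = 1.
Step 2: L[1][1] = √(4) = 2.
  L[2][0] = (-2) / L[0][0] = -2.
  L[2][1] = (-2) / L[1][1] = -1.
Step 3: L[2][2] = √(9) = 3.
  L[3][0] = (2) / L[0][0] = 2.
  L[3][1] = (6) / L[1][1] = 3.
  L[3][2] = (9) / L[2][2] = 3.
Step 4: L[3][3] = √(4) = 2.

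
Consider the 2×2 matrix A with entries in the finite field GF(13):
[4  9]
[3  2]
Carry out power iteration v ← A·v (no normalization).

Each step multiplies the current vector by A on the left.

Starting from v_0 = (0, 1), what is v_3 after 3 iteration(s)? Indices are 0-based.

v_0 = (0, 1).
v_1 = A·v_0 = (9, 2).
v_2 = A·v_1 = (2, 5).
v_3 = A·v_2 = (1, 3).

v_3 = (1, 3)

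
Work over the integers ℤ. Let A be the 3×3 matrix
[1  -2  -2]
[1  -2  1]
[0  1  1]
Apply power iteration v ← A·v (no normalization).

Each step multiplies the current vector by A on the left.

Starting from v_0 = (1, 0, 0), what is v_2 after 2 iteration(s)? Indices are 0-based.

v_0 = (1, 0, 0).
v_1 = A·v_0 = (1, 1, 0).
v_2 = A·v_1 = (-1, -1, 1).

v_2 = (-1, -1, 1)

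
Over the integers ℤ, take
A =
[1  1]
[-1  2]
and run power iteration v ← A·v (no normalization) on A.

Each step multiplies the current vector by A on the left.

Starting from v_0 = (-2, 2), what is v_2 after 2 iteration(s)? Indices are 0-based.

v_2 = (6, 12)

v_0 = (-2, 2).
v_1 = A·v_0 = (0, 6).
v_2 = A·v_1 = (6, 12).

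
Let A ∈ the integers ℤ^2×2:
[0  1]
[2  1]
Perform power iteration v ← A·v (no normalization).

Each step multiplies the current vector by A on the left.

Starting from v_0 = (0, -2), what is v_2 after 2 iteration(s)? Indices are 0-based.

v_2 = (-2, -6)

v_0 = (0, -2).
v_1 = A·v_0 = (-2, -2).
v_2 = A·v_1 = (-2, -6).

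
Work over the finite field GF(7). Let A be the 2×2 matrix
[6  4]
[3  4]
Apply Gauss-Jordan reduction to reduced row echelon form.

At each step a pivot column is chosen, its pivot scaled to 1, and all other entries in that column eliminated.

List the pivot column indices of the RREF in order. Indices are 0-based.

[1] R0 /= 6  ⇒  (1, 3)
     R1 -= 3·R0  ⇒  (0, 2)
[2] R1 /= 2  ⇒  (0, 1)
     R0 -= 3·R1  ⇒  (1, 0)

pivot columns: 0, 1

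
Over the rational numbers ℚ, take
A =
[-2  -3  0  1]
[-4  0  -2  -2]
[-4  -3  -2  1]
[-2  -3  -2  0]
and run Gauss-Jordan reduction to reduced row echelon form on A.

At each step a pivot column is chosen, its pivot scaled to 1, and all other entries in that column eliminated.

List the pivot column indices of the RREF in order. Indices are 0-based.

pivot columns: 0, 1, 2, 3

pivot(0,0)=-2: scale R0 → (1, 3/2, 0, -1/2)
  clear (1,0): R1 −= (-4)R0 → (0, 6, -2, -4)
  clear (2,0): R2 −= (-4)R0 → (0, 3, -2, -1)
  clear (3,0): R3 −= (-2)R0 → (0, 0, -2, -1)
pivot(1,1)=6: scale R1 → (0, 1, -1/3, -2/3)
  clear (0,1): R0 −= (3/2)R1 → (1, 0, 1/2, 1/2)
  clear (2,1): R2 −= (3)R1 → (0, 0, -1, 1)
pivot(2,2)=-1: scale R2 → (0, 0, 1, -1)
  clear (0,2): R0 −= (1/2)R2 → (1, 0, 0, 1)
  clear (1,2): R1 −= (-1/3)R2 → (0, 1, 0, -1)
  clear (3,2): R3 −= (-2)R2 → (0, 0, 0, -3)
pivot(3,3)=-3: scale R3 → (0, 0, 0, 1)
  clear (0,3): R0 −= (1)R3 → (1, 0, 0, 0)
  clear (1,3): R1 −= (-1)R3 → (0, 1, 0, 0)
  clear (2,3): R2 −= (-1)R3 → (0, 0, 1, 0)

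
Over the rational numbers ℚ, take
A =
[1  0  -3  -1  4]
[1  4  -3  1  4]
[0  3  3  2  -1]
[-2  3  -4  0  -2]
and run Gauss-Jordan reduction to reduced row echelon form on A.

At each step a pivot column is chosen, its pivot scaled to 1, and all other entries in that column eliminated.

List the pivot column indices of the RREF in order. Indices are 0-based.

pivot columns: 0, 1, 2, 3

pivot(0,0)=1: scale R0 → (1, 0, -3, -1, 4)
  clear (1,0): R1 −= (1)R0 → (0, 4, 0, 2, 0)
  clear (3,0): R3 −= (-2)R0 → (0, 3, -10, -2, 6)
pivot(1,1)=4: scale R1 → (0, 1, 0, 1/2, 0)
  clear (2,1): R2 −= (3)R1 → (0, 0, 3, 1/2, -1)
  clear (3,1): R3 −= (3)R1 → (0, 0, -10, -7/2, 6)
pivot(2,2)=3: scale R2 → (0, 0, 1, 1/6, -1/3)
  clear (0,2): R0 −= (-3)R2 → (1, 0, 0, -1/2, 3)
  clear (3,2): R3 −= (-10)R2 → (0, 0, 0, -11/6, 8/3)
pivot(3,3)=-11/6: scale R3 → (0, 0, 0, 1, -16/11)
  clear (0,3): R0 −= (-1/2)R3 → (1, 0, 0, 0, 25/11)
  clear (1,3): R1 −= (1/2)R3 → (0, 1, 0, 0, 8/11)
  clear (2,3): R2 −= (1/6)R3 → (0, 0, 1, 0, -1/11)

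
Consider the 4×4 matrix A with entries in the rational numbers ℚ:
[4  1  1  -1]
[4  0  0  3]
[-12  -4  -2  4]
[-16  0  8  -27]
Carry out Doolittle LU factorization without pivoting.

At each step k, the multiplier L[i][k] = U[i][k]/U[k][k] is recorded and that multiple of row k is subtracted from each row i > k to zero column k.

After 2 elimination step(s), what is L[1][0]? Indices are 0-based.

L[1][0] = 1

k=0: U[0][0]=4
  eliminate (1,0): mult=1, new row 1: (0, -1, -1, 4); set L[1][0]=1
  eliminate (2,0): mult=-3, new row 2: (0, -1, 1, 1); set L[2][0]=-3
  eliminate (3,0): mult=-4, new row 3: (0, 4, 12, -31); set L[3][0]=-4
k=1: U[1][1]=-1
  eliminate (2,1): mult=1, new row 2: (0, 0, 2, -3); set L[2][1]=1
  eliminate (3,1): mult=-4, new row 3: (0, 0, 8, -15); set L[3][1]=-4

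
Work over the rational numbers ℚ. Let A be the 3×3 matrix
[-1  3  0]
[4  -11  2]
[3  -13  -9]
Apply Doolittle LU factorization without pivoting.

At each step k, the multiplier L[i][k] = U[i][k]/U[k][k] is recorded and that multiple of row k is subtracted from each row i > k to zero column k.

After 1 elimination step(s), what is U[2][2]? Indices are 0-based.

k=0: U[0][0]=-1
  eliminate (1,0): mult=-4, new row 1: (0, 1, 2); set L[1][0]=-4
  eliminate (2,0): mult=-3, new row 2: (0, -4, -9); set L[2][0]=-3

U[2][2] = -9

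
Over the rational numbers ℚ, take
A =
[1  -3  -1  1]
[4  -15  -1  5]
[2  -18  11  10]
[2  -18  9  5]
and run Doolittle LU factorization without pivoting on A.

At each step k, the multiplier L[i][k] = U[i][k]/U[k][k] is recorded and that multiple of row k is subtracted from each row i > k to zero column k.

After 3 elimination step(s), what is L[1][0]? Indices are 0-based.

L[1][0] = 4

[col 0] pivot 1
  R1 -= 4*R0 → (0, -3, 3, 1)  (L[1][0] := 4)
  R2 -= 2*R0 → (0, -12, 13, 8)  (L[2][0] := 2)
  R3 -= 2*R0 → (0, -12, 11, 3)  (L[3][0] := 2)
[col 1] pivot -3
  R2 -= 4*R1 → (0, 0, 1, 4)  (L[2][1] := 4)
  R3 -= 4*R1 → (0, 0, -1, -1)  (L[3][1] := 4)
[col 2] pivot 1
  R3 -= -1*R2 → (0, 0, 0, 3)  (L[3][2] := -1)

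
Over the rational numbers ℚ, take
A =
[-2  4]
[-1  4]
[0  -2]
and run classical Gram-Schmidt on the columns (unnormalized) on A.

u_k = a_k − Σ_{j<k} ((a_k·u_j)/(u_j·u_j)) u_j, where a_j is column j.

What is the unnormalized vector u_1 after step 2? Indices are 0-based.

u_1 = (-4/5, 8/5, -2)

Step 1: u_0 = a_0 = (-2, -1, 0).
Step 2: u_1 = a_1 − (-12/5)·u_0 = (-4/5, 8/5, -2).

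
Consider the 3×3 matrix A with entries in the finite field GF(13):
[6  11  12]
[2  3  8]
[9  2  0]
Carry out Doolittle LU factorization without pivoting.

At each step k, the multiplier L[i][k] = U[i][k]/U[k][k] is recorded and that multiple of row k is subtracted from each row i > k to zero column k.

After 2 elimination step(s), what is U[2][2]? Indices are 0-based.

k=0: U[0][0]=6
  eliminate (1,0): mult=9, new row 1: (0, 8, 4); set L[1][0]=9
  eliminate (2,0): mult=8, new row 2: (0, 5, 8); set L[2][0]=8
k=1: U[1][1]=8
  eliminate (2,1): mult=12, new row 2: (0, 0, 12); set L[2][1]=12

U[2][2] = 12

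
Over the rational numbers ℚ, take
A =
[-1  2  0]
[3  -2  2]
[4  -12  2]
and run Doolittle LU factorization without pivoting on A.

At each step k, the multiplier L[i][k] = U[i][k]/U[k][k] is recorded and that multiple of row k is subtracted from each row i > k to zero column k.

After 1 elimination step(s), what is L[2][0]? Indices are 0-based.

L[2][0] = -4

k=0: U[0][0]=-1
  eliminate (1,0): mult=-3, new row 1: (0, 4, 2); set L[1][0]=-3
  eliminate (2,0): mult=-4, new row 2: (0, -4, 2); set L[2][0]=-4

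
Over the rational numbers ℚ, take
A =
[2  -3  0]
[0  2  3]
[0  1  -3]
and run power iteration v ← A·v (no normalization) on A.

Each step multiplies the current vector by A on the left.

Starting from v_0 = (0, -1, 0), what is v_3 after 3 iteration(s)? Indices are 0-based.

v_0 = (0, -1, 0).
v_1 = A·v_0 = (3, -2, -1).
v_2 = A·v_1 = (12, -7, 1).
v_3 = A·v_2 = (45, -11, -10).

v_3 = (45, -11, -10)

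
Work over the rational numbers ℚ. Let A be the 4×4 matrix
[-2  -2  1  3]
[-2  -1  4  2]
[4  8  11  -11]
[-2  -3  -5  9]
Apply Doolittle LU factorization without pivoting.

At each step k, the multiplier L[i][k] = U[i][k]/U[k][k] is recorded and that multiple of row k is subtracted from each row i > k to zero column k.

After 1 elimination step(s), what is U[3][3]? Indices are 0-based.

U[3][3] = 6

Step 1: pivot at (0,0) is -2.
  row1 ← row1 − (1)·row0  ⇒  L[1][0]=1, U row1=(0, 1, 3, -1)
  row2 ← row2 − (-2)·row0  ⇒  L[2][0]=-2, U row2=(0, 4, 13, -5)
  row3 ← row3 − (1)·row0  ⇒  L[3][0]=1, U row3=(0, -1, -6, 6)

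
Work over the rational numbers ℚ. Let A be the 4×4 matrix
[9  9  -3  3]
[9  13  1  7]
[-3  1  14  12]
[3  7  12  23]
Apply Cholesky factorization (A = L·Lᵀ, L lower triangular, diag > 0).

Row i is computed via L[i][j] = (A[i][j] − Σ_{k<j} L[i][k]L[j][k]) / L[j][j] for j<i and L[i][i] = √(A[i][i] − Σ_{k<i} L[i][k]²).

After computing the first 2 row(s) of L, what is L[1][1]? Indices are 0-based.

Step 1: L[0][0] = √(9) = 3.
  L[1][0] = (9) / L[0][0] = 3.
Step 2: L[1][1] = √(4) = 2.

L[1][1] = 2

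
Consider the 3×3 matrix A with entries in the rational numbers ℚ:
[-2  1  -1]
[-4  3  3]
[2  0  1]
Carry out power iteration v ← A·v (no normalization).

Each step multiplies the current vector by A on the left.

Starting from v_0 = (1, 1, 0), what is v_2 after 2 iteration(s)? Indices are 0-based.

v_0 = (1, 1, 0).
v_1 = A·v_0 = (-1, -1, 2).
v_2 = A·v_1 = (-1, 7, 0).

v_2 = (-1, 7, 0)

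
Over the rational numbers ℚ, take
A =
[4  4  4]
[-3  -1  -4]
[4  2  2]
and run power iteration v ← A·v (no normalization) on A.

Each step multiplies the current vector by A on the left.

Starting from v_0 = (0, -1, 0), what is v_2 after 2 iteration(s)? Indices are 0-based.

v_0 = (0, -1, 0).
v_1 = A·v_0 = (-4, 1, -2).
v_2 = A·v_1 = (-20, 19, -18).

v_2 = (-20, 19, -18)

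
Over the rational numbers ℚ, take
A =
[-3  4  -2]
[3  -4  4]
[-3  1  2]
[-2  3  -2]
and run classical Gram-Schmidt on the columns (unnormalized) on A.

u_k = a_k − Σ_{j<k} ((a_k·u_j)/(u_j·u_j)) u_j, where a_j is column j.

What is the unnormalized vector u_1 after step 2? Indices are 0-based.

Step 1: u_0 = a_0 = (-3, 3, -3, -2).
Step 2: u_1 = a_1 − (-33/31)·u_0 = (25/31, -25/31, -68/31, 27/31).

u_1 = (25/31, -25/31, -68/31, 27/31)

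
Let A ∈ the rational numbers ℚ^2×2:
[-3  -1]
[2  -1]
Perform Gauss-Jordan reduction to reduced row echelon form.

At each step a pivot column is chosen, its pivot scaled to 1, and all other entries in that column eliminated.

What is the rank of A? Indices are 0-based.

rank = 2

pivot(0,0)=-3: scale R0 → (1, 1/3)
  clear (1,0): R1 −= (2)R0 → (0, -5/3)
pivot(1,1)=-5/3: scale R1 → (0, 1)
  clear (0,1): R0 −= (1/3)R1 → (1, 0)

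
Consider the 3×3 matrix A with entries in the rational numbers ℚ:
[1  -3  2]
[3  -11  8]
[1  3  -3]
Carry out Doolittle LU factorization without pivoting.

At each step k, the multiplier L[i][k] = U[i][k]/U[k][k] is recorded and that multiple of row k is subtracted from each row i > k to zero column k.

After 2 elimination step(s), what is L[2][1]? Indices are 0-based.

Step 1: pivot at (0,0) is 1.
  row1 ← row1 − (3)·row0  ⇒  L[1][0]=3, U row1=(0, -2, 2)
  row2 ← row2 − (1)·row0  ⇒  L[2][0]=1, U row2=(0, 6, -5)
Step 2: pivot at (1,1) is -2.
  row2 ← row2 − (-3)·row1  ⇒  L[2][1]=-3, U row2=(0, 0, 1)

L[2][1] = -3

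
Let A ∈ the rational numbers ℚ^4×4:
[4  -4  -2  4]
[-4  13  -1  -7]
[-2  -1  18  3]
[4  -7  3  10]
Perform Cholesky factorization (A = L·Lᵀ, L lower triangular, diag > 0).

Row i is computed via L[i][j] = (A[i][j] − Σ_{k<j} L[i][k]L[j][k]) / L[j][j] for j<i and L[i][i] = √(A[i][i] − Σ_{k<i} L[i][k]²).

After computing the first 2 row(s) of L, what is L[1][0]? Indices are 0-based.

L[1][0] = -2

Step 1: L[0][0] = √(4) = 2.
  L[1][0] = (-4) / L[0][0] = -2.
Step 2: L[1][1] = √(9) = 3.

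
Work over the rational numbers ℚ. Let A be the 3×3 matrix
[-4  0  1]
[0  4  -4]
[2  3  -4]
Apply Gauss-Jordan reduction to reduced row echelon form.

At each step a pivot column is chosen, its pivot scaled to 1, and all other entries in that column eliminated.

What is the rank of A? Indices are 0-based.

rank = 3

pivot(0,0)=-4: scale R0 → (1, 0, -1/4)
  clear (2,0): R2 −= (2)R0 → (0, 3, -7/2)
pivot(1,1)=4: scale R1 → (0, 1, -1)
  clear (2,1): R2 −= (3)R1 → (0, 0, -1/2)
pivot(2,2)=-1/2: scale R2 → (0, 0, 1)
  clear (0,2): R0 −= (-1/4)R2 → (1, 0, 0)
  clear (1,2): R1 −= (-1)R2 → (0, 1, 0)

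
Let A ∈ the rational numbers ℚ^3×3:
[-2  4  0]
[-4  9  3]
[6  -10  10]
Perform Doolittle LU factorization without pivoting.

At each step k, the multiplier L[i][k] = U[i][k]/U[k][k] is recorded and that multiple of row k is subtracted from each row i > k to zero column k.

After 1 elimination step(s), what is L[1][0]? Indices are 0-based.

L[1][0] = 2

Step 1: pivot at (0,0) is -2.
  row1 ← row1 − (2)·row0  ⇒  L[1][0]=2, U row1=(0, 1, 3)
  row2 ← row2 − (-3)·row0  ⇒  L[2][0]=-3, U row2=(0, 2, 10)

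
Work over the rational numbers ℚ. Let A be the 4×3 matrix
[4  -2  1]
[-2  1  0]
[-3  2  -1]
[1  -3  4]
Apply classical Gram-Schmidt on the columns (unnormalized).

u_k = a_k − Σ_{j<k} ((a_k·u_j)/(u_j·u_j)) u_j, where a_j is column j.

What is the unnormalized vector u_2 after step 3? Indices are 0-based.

u_2 = (61/179, 59/179, 45/179, 9/179)

Step 1: u_0 = a_0 = (4, -2, -3, 1).
Step 2: u_1 = a_1 − (-19/30)·u_0 = (8/15, -4/15, 1/10, -71/30).
Step 3: u_2 = a_2 − (11/30)·u_0 − (-271/179)·u_1 = (61/179, 59/179, 45/179, 9/179).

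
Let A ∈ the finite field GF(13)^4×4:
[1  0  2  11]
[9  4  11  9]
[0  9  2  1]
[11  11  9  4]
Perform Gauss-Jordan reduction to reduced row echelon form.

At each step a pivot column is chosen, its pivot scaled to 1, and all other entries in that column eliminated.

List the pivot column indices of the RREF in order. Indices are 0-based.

step 1: normalize row 0 (÷1) = (1, 0, 2, 11)
  row 1: subtract 9×row0 = (0, 4, 6, 1)
  row 3: subtract 11×row0 = (0, 11, 0, 0)
step 2: normalize row 1 (÷4) = (0, 1, 8, 10)
  row 2: subtract 9×row1 = (0, 0, 8, 2)
  row 3: subtract 11×row1 = (0, 0, 3, 7)
step 3: normalize row 2 (÷8) = (0, 0, 1, 10)
  row 0: subtract 2×row2 = (1, 0, 0, 4)
  row 1: subtract 8×row2 = (0, 1, 0, 8)
  row 3: subtract 3×row2 = (0, 0, 0, 3)
step 4: normalize row 3 (÷3) = (0, 0, 0, 1)
  row 0: subtract 4×row3 = (1, 0, 0, 0)
  row 1: subtract 8×row3 = (0, 1, 0, 0)
  row 2: subtract 10×row3 = (0, 0, 1, 0)

pivot columns: 0, 1, 2, 3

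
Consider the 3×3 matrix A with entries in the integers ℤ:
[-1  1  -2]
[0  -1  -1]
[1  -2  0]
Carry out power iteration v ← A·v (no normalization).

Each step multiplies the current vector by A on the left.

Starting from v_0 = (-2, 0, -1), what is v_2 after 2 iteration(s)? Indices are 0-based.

v_0 = (-2, 0, -1).
v_1 = A·v_0 = (4, 1, -2).
v_2 = A·v_1 = (1, 1, 2).

v_2 = (1, 1, 2)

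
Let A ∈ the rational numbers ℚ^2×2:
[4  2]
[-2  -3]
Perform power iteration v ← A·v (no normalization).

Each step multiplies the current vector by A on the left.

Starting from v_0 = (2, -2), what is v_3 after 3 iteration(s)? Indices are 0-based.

v_3 = (52, 2)

v_0 = (2, -2).
v_1 = A·v_0 = (4, 2).
v_2 = A·v_1 = (20, -14).
v_3 = A·v_2 = (52, 2).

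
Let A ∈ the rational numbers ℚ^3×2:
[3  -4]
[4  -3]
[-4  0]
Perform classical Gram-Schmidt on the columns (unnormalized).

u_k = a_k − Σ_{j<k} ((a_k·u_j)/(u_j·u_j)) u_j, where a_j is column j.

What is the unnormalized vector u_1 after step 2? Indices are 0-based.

u_1 = (-92/41, -27/41, -96/41)

Step 1: u_0 = a_0 = (3, 4, -4).
Step 2: u_1 = a_1 − (-24/41)·u_0 = (-92/41, -27/41, -96/41).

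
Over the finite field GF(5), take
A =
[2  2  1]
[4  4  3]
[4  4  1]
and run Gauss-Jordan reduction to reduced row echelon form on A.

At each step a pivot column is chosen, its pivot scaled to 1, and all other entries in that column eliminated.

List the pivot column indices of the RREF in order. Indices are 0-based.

[1] R0 /= 2  ⇒  (1, 1, 3)
     R1 -= 4·R0  ⇒  (0, 0, 1)
     R2 -= 4·R0  ⇒  (0, 0, 4)
column 1 empty below row 1
[2] R1 /= 1  ⇒  (0, 0, 1)
     R0 -= 3·R1  ⇒  (1, 1, 0)
     R2 -= 4·R1  ⇒  (0, 0, 0)

pivot columns: 0, 2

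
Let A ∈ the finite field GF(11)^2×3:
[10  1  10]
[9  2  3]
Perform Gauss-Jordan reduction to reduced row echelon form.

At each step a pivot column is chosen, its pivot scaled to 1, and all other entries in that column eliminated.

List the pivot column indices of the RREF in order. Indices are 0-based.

pivot columns: 0, 2

pivot(0,0)=10: scale R0 → (1, 10, 1)
  clear (1,0): R1 −= (9)R0 → (0, 0, 5)
col 1: no nonzero at/below row 1; advance.
pivot(1,2)=5: scale R1 → (0, 0, 1)
  clear (0,2): R0 −= (1)R1 → (1, 10, 0)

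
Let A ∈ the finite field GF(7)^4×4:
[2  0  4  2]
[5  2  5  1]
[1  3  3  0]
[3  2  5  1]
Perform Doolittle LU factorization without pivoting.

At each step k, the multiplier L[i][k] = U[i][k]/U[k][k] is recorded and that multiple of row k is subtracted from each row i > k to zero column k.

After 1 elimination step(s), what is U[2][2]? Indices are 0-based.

U[2][2] = 1

[col 0] pivot 2
  R1 -= 6*R0 → (0, 2, 2, 3)  (L[1][0] := 6)
  R2 -= 4*R0 → (0, 3, 1, 6)  (L[2][0] := 4)
  R3 -= 5*R0 → (0, 2, 6, 5)  (L[3][0] := 5)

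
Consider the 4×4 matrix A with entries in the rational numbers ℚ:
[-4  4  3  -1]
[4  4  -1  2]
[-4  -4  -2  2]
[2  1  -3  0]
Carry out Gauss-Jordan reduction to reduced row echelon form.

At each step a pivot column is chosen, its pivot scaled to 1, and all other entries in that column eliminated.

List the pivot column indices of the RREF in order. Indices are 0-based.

pivot(0,0)=-4: scale R0 → (1, -1, -3/4, 1/4)
  clear (1,0): R1 −= (4)R0 → (0, 8, 2, 1)
  clear (2,0): R2 −= (-4)R0 → (0, -8, -5, 3)
  clear (3,0): R3 −= (2)R0 → (0, 3, -3/2, -1/2)
pivot(1,1)=8: scale R1 → (0, 1, 1/4, 1/8)
  clear (0,1): R0 −= (-1)R1 → (1, 0, -1/2, 3/8)
  clear (2,1): R2 −= (-8)R1 → (0, 0, -3, 4)
  clear (3,1): R3 −= (3)R1 → (0, 0, -9/4, -7/8)
pivot(2,2)=-3: scale R2 → (0, 0, 1, -4/3)
  clear (0,2): R0 −= (-1/2)R2 → (1, 0, 0, -7/24)
  clear (1,2): R1 −= (1/4)R2 → (0, 1, 0, 11/24)
  clear (3,2): R3 −= (-9/4)R2 → (0, 0, 0, -31/8)
pivot(3,3)=-31/8: scale R3 → (0, 0, 0, 1)
  clear (0,3): R0 −= (-7/24)R3 → (1, 0, 0, 0)
  clear (1,3): R1 −= (11/24)R3 → (0, 1, 0, 0)
  clear (2,3): R2 −= (-4/3)R3 → (0, 0, 1, 0)

pivot columns: 0, 1, 2, 3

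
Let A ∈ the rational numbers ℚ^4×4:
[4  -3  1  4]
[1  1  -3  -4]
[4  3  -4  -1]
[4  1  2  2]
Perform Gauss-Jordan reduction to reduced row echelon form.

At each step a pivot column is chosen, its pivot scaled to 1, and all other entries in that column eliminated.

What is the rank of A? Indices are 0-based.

rank = 4

pivot(0,0)=4: scale R0 → (1, -3/4, 1/4, 1)
  clear (1,0): R1 −= (1)R0 → (0, 7/4, -13/4, -5)
  clear (2,0): R2 −= (4)R0 → (0, 6, -5, -5)
  clear (3,0): R3 −= (4)R0 → (0, 4, 1, -2)
pivot(1,1)=7/4: scale R1 → (0, 1, -13/7, -20/7)
  clear (0,1): R0 −= (-3/4)R1 → (1, 0, -8/7, -8/7)
  clear (2,1): R2 −= (6)R1 → (0, 0, 43/7, 85/7)
  clear (3,1): R3 −= (4)R1 → (0, 0, 59/7, 66/7)
pivot(2,2)=43/7: scale R2 → (0, 0, 1, 85/43)
  clear (0,2): R0 −= (-8/7)R2 → (1, 0, 0, 48/43)
  clear (1,2): R1 −= (-13/7)R2 → (0, 1, 0, 35/43)
  clear (3,2): R3 −= (59/7)R2 → (0, 0, 0, -311/43)
pivot(3,3)=-311/43: scale R3 → (0, 0, 0, 1)
  clear (0,3): R0 −= (48/43)R3 → (1, 0, 0, 0)
  clear (1,3): R1 −= (35/43)R3 → (0, 1, 0, 0)
  clear (2,3): R2 −= (85/43)R3 → (0, 0, 1, 0)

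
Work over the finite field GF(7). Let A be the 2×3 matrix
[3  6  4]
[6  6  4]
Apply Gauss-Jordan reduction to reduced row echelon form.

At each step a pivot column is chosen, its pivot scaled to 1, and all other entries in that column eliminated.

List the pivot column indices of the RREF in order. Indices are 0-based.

step 1: normalize row 0 (÷3) = (1, 2, 6)
  row 1: subtract 6×row0 = (0, 1, 3)
step 2: normalize row 1 (÷1) = (0, 1, 3)
  row 0: subtract 2×row1 = (1, 0, 0)

pivot columns: 0, 1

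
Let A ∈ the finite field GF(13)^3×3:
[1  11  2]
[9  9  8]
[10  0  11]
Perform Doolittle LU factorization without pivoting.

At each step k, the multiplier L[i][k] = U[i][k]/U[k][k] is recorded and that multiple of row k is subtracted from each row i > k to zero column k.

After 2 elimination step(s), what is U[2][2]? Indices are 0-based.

U[2][2] = 9

k=0: U[0][0]=1
  eliminate (1,0): mult=9, new row 1: (0, 1, 3); set L[1][0]=9
  eliminate (2,0): mult=10, new row 2: (0, 7, 4); set L[2][0]=10
k=1: U[1][1]=1
  eliminate (2,1): mult=7, new row 2: (0, 0, 9); set L[2][1]=7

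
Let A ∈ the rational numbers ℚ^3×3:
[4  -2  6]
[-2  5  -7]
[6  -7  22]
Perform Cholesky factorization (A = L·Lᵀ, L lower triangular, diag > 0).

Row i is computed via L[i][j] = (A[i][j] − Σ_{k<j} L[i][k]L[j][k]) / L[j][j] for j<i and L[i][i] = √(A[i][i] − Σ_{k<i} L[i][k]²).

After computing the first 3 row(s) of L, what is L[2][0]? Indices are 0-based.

Step 1: L[0][0] = √(4) = 2.
  L[1][0] = (-2) / L[0][0] = -1.
Step 2: L[1][1] = √(4) = 2.
  L[2][0] = (6) / L[0][0] = 3.
  L[2][1] = (-4) / L[1][1] = -2.
Step 3: L[2][2] = √(9) = 3.

L[2][0] = 3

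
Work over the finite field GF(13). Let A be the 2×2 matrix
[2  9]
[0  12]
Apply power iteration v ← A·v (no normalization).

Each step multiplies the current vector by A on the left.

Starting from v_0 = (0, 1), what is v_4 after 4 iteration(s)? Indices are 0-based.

v_4 = (6, 1)

v_0 = (0, 1).
v_1 = A·v_0 = (9, 12).
v_2 = A·v_1 = (9, 1).
v_3 = A·v_2 = (1, 12).
v_4 = A·v_3 = (6, 1).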